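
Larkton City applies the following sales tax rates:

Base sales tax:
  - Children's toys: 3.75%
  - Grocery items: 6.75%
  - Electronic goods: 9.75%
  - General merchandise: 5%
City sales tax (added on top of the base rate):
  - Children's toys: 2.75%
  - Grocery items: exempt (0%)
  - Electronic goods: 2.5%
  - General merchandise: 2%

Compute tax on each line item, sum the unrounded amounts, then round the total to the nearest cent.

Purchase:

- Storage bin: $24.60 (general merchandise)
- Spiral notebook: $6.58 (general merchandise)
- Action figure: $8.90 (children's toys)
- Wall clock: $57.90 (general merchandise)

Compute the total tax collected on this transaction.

Storage bin $24.60: general merchandise → 5% + 2% city = 7% → $1.722
Spiral notebook $6.58: general merchandise → 5% + 2% city = 7% → $0.4606
Action figure $8.90: children's toys → 3.75% + 2.75% city = 6.5% → $0.5785
Wall clock $57.90: general merchandise → 5% + 2% city = 7% → $4.053
Unrounded tax sum = $6.8141 → $6.81

$6.81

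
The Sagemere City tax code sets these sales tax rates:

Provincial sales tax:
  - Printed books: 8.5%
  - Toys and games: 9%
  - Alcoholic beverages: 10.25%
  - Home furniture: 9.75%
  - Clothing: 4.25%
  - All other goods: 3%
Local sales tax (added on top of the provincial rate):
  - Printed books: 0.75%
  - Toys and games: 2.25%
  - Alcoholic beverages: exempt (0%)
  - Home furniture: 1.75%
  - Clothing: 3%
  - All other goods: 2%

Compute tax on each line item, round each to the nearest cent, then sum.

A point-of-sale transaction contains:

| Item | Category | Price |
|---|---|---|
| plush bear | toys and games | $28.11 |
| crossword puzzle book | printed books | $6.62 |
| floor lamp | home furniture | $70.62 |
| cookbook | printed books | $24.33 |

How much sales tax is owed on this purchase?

$14.14

Plush bear $28.11: toys and games → 9% + 2.25% local = 11.25% → $3.16
Crossword puzzle book $6.62: printed books → 8.5% + 0.75% local = 9.25% → $0.61
Floor lamp $70.62: home furniture → 9.75% + 1.75% local = 11.5% → $8.12
Cookbook $24.33: printed books → 8.5% + 0.75% local = 9.25% → $2.25
Total tax = $3.16 + $0.61 + $8.12 + $2.25 = $14.14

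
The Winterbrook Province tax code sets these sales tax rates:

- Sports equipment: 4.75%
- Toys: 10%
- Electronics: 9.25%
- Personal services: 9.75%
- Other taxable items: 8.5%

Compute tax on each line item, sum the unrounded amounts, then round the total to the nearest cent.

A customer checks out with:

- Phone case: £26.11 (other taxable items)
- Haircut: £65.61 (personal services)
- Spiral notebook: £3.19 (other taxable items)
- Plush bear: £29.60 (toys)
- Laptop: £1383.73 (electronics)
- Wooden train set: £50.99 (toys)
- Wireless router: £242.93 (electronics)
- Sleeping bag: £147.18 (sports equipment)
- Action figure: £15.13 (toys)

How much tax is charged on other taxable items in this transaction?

£2.49

Phone case £26.11: other taxable items → 8.5% → £2.21935
Spiral notebook £3.19: other taxable items → 8.5% → £0.27115
Tax on other taxable items: unrounded sum = £2.4905 → £2.49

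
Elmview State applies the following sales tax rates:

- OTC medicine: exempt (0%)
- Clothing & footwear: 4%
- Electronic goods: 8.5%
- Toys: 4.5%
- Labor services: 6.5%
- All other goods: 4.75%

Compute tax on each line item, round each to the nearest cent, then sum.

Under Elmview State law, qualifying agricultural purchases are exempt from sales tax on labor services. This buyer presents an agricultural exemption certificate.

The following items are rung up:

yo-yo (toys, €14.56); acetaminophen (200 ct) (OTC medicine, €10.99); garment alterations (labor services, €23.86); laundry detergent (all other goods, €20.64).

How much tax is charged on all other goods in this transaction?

Laundry detergent €20.64: all other goods → 4.75% → €0.98
Tax on all other goods = €0.98

€0.98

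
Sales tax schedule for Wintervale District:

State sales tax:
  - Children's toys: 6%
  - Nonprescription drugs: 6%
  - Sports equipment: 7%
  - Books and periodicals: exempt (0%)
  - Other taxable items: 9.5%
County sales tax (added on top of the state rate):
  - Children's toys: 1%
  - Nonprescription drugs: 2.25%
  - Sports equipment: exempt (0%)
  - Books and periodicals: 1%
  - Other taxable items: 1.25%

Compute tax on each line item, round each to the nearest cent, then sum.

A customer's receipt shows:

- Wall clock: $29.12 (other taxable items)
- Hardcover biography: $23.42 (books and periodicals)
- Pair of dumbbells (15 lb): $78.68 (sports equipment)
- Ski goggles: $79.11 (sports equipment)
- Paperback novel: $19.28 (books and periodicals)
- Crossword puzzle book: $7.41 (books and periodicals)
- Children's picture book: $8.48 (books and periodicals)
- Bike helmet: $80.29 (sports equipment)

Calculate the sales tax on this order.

Wall clock $29.12: other taxable items → 9.5% + 1.25% county = 10.75% → $3.13
Hardcover biography $23.42: books and periodicals → 0% + 1% county = 1% → $0.23
Pair of dumbbells (15 lb) $78.68: sports equipment → 7% + 0% county = 7% → $5.51
Ski goggles $79.11: sports equipment → 7% + 0% county = 7% → $5.54
Paperback novel $19.28: books and periodicals → 0% + 1% county = 1% → $0.19
Crossword puzzle book $7.41: books and periodicals → 0% + 1% county = 1% → $0.07
Children's picture book $8.48: books and periodicals → 0% + 1% county = 1% → $0.08
Bike helmet $80.29: sports equipment → 7% + 0% county = 7% → $5.62
Total tax = $3.13 + $0.23 + $5.51 + $5.54 + $0.19 + $0.07 + $0.08 + $5.62 = $20.37

$20.37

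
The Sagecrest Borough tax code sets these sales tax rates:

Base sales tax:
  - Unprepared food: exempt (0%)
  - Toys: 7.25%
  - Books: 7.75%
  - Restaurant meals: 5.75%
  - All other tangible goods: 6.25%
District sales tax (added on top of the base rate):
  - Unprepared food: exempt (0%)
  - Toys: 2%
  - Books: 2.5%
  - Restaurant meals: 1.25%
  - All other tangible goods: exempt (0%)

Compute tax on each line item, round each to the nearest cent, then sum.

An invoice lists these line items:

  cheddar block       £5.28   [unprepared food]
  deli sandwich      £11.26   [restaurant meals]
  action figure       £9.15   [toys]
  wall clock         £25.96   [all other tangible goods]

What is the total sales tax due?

Cheddar block £5.28: unprepared food → 0% + 0% district = 0% → £0.00
Deli sandwich £11.26: restaurant meals → 5.75% + 1.25% district = 7% → £0.79
Action figure £9.15: toys → 7.25% + 2% district = 9.25% → £0.85
Wall clock £25.96: all other tangible goods → 6.25% + 0% district = 6.25% → £1.62
Total tax = £0.79 + £0.85 + £1.62 = £3.26

£3.26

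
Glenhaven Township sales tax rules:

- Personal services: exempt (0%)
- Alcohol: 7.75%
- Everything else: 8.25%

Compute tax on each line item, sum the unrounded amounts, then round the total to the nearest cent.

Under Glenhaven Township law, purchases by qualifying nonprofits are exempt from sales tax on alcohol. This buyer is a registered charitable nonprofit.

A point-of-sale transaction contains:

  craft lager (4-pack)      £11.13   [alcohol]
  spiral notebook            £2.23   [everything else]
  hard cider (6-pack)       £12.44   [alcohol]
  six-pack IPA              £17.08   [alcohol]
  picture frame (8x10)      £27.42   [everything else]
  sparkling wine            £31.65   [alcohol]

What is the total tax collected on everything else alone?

Spiral notebook £2.23: everything else → 8.25% → £0.183975
Picture frame (8x10) £27.42: everything else → 8.25% → £2.26215
Tax on everything else: unrounded sum = £2.446125 → £2.45

£2.45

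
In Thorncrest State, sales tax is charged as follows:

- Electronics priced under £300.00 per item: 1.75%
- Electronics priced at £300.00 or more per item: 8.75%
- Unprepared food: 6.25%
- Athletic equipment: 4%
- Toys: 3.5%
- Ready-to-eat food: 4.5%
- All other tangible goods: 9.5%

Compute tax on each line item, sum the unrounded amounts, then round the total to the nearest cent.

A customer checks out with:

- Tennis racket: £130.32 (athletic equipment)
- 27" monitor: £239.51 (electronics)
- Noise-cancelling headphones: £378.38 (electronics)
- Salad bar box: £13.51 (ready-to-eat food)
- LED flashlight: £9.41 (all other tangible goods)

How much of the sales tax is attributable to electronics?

£37.30

27" monitor £239.51: electronics, under £300.00 → 1.75% → £4.191425
Noise-cancelling headphones £378.38: electronics, £300.00 or more → 8.75% → £33.10825
Tax on electronics: unrounded sum = £37.299675 → £37.30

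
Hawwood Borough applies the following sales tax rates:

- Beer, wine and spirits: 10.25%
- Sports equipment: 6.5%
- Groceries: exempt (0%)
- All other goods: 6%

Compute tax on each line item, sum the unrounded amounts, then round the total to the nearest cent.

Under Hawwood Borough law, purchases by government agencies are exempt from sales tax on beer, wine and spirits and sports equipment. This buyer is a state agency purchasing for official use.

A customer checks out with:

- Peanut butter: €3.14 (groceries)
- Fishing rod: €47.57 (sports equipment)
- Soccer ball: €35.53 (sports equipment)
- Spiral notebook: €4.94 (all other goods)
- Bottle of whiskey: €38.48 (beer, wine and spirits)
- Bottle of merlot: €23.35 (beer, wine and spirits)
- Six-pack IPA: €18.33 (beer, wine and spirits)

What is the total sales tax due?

€0.30

Peanut butter €3.14: groceries → 0% → €0.00
Fishing rod €47.57: sports equipment, buyer-exempt → 0% → €0.00
Soccer ball €35.53: sports equipment, buyer-exempt → 0% → €0.00
Spiral notebook €4.94: all other goods → 6% → €0.2964
Bottle of whiskey €38.48: beer, wine and spirits, buyer-exempt → 0% → €0.00
Bottle of merlot €23.35: beer, wine and spirits, buyer-exempt → 0% → €0.00
Six-pack IPA €18.33: beer, wine and spirits, buyer-exempt → 0% → €0.00
Unrounded tax sum = €0.2964 → €0.30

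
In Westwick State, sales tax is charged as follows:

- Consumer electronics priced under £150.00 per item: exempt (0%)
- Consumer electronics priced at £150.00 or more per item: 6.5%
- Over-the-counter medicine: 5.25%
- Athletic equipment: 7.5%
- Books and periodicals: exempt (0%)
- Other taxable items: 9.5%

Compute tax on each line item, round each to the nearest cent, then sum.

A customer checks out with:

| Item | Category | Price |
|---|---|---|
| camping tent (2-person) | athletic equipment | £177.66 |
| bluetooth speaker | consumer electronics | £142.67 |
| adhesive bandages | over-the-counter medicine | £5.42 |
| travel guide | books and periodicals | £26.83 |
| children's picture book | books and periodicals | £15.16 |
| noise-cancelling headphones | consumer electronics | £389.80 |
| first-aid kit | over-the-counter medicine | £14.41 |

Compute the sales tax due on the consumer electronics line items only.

£25.34

Bluetooth speaker £142.67: consumer electronics, under £150.00 → 0% → £0.00
Noise-cancelling headphones £389.80: consumer electronics, £150.00 or more → 6.5% → £25.34
Tax on consumer electronics = £0.00 + £25.34 = £25.34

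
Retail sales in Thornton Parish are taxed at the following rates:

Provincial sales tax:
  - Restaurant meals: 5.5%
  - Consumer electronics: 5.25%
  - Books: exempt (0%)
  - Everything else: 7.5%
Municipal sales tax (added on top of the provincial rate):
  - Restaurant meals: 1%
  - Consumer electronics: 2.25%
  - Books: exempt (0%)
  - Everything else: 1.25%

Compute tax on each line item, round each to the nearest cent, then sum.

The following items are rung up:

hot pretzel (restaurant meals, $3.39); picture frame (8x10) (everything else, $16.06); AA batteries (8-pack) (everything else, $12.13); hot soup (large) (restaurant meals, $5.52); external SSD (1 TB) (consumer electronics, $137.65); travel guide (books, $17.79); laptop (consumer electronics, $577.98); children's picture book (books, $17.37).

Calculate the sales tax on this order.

Hot pretzel $3.39: restaurant meals → 5.5% + 1% municipal = 6.5% → $0.22
Picture frame (8x10) $16.06: everything else → 7.5% + 1.25% municipal = 8.75% → $1.41
AA batteries (8-pack) $12.13: everything else → 7.5% + 1.25% municipal = 8.75% → $1.06
Hot soup (large) $5.52: restaurant meals → 5.5% + 1% municipal = 6.5% → $0.36
External SSD (1 TB) $137.65: consumer electronics → 5.25% + 2.25% municipal = 7.5% → $10.32
Travel guide $17.79: books → 0% + 0% municipal = 0% → $0.00
Laptop $577.98: consumer electronics → 5.25% + 2.25% municipal = 7.5% → $43.35
Children's picture book $17.37: books → 0% + 0% municipal = 0% → $0.00
Total tax = $0.22 + $1.41 + $1.06 + $0.36 + $10.32 + $43.35 = $56.72

$56.72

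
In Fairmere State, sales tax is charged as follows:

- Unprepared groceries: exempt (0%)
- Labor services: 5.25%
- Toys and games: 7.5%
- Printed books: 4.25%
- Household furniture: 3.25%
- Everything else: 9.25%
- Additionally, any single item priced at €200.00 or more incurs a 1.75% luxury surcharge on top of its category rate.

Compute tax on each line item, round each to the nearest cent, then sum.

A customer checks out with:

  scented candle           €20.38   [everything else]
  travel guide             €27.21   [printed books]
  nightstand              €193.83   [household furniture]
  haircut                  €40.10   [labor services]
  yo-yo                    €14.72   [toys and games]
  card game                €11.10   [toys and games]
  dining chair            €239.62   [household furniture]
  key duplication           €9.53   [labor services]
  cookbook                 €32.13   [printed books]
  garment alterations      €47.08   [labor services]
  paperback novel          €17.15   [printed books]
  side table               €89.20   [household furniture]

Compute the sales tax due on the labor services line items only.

Haircut €40.10: labor services → 5.25% → €2.11
Key duplication €9.53: labor services → 5.25% → €0.50
Garment alterations €47.08: labor services → 5.25% → €2.47
Tax on labor services = €2.11 + €0.50 + €2.47 = €5.08

€5.08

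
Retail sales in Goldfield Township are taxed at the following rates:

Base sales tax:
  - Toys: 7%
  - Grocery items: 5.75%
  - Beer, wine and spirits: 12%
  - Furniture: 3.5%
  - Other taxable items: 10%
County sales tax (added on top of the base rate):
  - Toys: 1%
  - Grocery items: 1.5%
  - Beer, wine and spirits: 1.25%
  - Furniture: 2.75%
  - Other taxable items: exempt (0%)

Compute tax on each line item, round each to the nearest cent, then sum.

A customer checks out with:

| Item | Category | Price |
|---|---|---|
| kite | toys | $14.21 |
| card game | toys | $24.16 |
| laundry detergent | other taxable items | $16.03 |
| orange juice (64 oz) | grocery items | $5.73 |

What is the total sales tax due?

Kite $14.21: toys → 7% + 1% county = 8% → $1.14
Card game $24.16: toys → 7% + 1% county = 8% → $1.93
Laundry detergent $16.03: other taxable items → 10% + 0% county = 10% → $1.60
Orange juice (64 oz) $5.73: grocery items → 5.75% + 1.5% county = 7.25% → $0.42
Total tax = $1.14 + $1.93 + $1.60 + $0.42 = $5.09

$5.09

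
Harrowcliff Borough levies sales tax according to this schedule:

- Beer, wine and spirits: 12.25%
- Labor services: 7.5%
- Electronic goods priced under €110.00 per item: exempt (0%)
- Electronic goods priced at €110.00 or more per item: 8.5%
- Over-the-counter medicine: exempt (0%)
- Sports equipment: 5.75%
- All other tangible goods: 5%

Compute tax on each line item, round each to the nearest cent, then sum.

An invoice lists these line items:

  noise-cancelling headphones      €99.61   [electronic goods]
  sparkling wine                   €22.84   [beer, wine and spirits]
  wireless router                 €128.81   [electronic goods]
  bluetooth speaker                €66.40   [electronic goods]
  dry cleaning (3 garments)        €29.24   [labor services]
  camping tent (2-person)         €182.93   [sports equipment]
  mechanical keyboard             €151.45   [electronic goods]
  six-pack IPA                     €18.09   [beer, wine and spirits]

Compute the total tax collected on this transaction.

Noise-cancelling headphones €99.61: electronic goods, under €110.00 → 0% → €0.00
Sparkling wine €22.84: beer, wine and spirits → 12.25% → €2.80
Wireless router €128.81: electronic goods, €110.00 or more → 8.5% → €10.95
Bluetooth speaker €66.40: electronic goods, under €110.00 → 0% → €0.00
Dry cleaning (3 garments) €29.24: labor services → 7.5% → €2.19
Camping tent (2-person) €182.93: sports equipment → 5.75% → €10.52
Mechanical keyboard €151.45: electronic goods, €110.00 or more → 8.5% → €12.87
Six-pack IPA €18.09: beer, wine and spirits → 12.25% → €2.22
Total tax = €2.80 + €10.95 + €2.19 + €10.52 + €12.87 + €2.22 = €41.55

€41.55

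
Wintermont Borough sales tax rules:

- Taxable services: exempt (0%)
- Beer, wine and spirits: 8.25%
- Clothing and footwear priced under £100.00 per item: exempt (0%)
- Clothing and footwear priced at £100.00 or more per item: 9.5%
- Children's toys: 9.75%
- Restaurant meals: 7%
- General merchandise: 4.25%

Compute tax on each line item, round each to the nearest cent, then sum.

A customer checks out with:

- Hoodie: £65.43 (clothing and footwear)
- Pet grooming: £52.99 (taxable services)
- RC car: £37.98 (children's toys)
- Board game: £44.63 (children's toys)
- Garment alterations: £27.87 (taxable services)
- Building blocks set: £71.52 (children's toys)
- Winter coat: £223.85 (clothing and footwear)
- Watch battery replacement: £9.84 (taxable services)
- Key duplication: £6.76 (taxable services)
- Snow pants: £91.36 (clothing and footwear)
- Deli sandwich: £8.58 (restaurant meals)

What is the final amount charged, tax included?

Hoodie £65.43: clothing and footwear, under £100.00 → 0% → £0.00
Pet grooming £52.99: taxable services → 0% → £0.00
RC car £37.98: children's toys → 9.75% → £3.70
Board game £44.63: children's toys → 9.75% → £4.35
Garment alterations £27.87: taxable services → 0% → £0.00
Building blocks set £71.52: children's toys → 9.75% → £6.97
Winter coat £223.85: clothing and footwear, £100.00 or more → 9.5% → £21.27
Watch battery replacement £9.84: taxable services → 0% → £0.00
Key duplication £6.76: taxable services → 0% → £0.00
Snow pants £91.36: clothing and footwear, under £100.00 → 0% → £0.00
Deli sandwich £8.58: restaurant meals → 7% → £0.60
Subtotal = £640.81; tax = £36.89; total due = £677.70

£677.70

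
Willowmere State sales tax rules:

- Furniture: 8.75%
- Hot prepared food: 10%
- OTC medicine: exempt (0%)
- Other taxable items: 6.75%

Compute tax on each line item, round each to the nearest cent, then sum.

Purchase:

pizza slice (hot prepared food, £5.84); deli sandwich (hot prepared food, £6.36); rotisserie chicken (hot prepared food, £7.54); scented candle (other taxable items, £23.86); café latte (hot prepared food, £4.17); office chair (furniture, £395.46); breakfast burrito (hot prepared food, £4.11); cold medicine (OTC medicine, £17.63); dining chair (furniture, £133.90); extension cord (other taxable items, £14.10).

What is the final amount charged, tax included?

Pizza slice £5.84: hot prepared food → 10% → £0.58
Deli sandwich £6.36: hot prepared food → 10% → £0.64
Rotisserie chicken £7.54: hot prepared food → 10% → £0.75
Scented candle £23.86: other taxable items → 6.75% → £1.61
Café latte £4.17: hot prepared food → 10% → £0.42
Office chair £395.46: furniture → 8.75% → £34.60
Breakfast burrito £4.11: hot prepared food → 10% → £0.41
Cold medicine £17.63: OTC medicine → 0% → £0.00
Dining chair £133.90: furniture → 8.75% → £11.72
Extension cord £14.10: other taxable items → 6.75% → £0.95
Subtotal = £612.97; tax = £51.68; total due = £664.65

£664.65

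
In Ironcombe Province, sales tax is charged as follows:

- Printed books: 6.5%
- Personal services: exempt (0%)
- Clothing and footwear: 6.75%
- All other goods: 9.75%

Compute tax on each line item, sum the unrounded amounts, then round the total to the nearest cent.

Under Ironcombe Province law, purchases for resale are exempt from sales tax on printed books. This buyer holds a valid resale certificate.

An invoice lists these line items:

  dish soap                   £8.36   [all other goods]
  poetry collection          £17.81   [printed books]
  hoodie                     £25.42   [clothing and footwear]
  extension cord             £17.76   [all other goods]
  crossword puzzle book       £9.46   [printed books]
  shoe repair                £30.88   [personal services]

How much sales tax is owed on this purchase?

£4.26

Dish soap £8.36: all other goods → 9.75% → £0.8151
Poetry collection £17.81: printed books, buyer-exempt → 0% → £0.00
Hoodie £25.42: clothing and footwear → 6.75% → £1.71585
Extension cord £17.76: all other goods → 9.75% → £1.7316
Crossword puzzle book £9.46: printed books, buyer-exempt → 0% → £0.00
Shoe repair £30.88: personal services → 0% → £0.00
Unrounded tax sum = £4.26255 → £4.26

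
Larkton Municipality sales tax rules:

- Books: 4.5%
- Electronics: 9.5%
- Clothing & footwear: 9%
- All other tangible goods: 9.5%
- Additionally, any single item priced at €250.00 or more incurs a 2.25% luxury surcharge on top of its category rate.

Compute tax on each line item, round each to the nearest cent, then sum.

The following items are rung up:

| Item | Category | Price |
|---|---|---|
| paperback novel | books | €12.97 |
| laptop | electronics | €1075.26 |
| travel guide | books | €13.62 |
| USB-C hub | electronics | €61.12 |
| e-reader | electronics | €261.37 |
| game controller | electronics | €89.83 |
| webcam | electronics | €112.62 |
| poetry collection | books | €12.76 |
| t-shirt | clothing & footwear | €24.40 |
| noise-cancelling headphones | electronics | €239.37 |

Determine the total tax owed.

€208.79

Paperback novel €12.97: books → 4.5% → €0.58
Laptop €1075.26: electronics → 9.5% + 2.25% surcharge = 11.75% → €126.34
Travel guide €13.62: books → 4.5% → €0.61
USB-C hub €61.12: electronics → 9.5% → €5.81
E-reader €261.37: electronics → 9.5% + 2.25% surcharge = 11.75% → €30.71
Game controller €89.83: electronics → 9.5% → €8.53
Webcam €112.62: electronics → 9.5% → €10.70
Poetry collection €12.76: books → 4.5% → €0.57
T-shirt €24.40: clothing & footwear → 9% → €2.20
Noise-cancelling headphones €239.37: electronics → 9.5% → €22.74
Total tax = €0.58 + €126.34 + €0.61 + €5.81 + €30.71 + €8.53 + €10.70 + €0.57 + €2.20 + €22.74 = €208.79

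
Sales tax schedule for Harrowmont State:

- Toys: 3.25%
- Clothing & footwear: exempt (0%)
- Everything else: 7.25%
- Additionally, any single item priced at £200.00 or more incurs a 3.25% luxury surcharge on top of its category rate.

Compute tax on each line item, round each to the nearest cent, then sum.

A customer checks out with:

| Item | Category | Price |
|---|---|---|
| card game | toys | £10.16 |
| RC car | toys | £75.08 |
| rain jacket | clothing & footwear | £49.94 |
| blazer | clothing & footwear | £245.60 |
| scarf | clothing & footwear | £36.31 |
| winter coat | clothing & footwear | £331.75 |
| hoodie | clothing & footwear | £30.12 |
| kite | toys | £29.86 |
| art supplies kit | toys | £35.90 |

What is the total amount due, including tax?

Card game £10.16: toys → 3.25% → £0.33
RC car £75.08: toys → 3.25% → £2.44
Rain jacket £49.94: clothing & footwear → 0% → £0.00
Blazer £245.60: clothing & footwear → 0% + 3.25% surcharge = 3.25% → £7.98
Scarf £36.31: clothing & footwear → 0% → £0.00
Winter coat £331.75: clothing & footwear → 0% + 3.25% surcharge = 3.25% → £10.78
Hoodie £30.12: clothing & footwear → 0% → £0.00
Kite £29.86: toys → 3.25% → £0.97
Art supplies kit £35.90: toys → 3.25% → £1.17
Subtotal = £844.72; tax = £23.67; total due = £868.39

£868.39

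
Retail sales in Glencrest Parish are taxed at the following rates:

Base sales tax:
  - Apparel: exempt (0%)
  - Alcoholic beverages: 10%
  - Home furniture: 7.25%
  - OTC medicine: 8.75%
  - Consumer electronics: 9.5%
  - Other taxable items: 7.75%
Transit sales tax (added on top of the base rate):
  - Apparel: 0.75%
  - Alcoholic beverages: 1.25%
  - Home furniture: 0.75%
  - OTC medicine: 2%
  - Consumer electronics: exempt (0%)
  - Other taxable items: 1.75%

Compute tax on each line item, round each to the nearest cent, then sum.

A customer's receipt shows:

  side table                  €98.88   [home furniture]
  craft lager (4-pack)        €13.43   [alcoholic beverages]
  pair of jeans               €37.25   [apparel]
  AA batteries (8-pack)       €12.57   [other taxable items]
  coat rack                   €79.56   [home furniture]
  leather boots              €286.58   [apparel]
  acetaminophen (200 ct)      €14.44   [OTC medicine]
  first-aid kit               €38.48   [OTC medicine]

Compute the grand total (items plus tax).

Side table €98.88: home furniture → 7.25% + 0.75% transit = 8% → €7.91
Craft lager (4-pack) €13.43: alcoholic beverages → 10% + 1.25% transit = 11.25% → €1.51
Pair of jeans €37.25: apparel → 0% + 0.75% transit = 0.75% → €0.28
AA batteries (8-pack) €12.57: other taxable items → 7.75% + 1.75% transit = 9.5% → €1.19
Coat rack €79.56: home furniture → 7.25% + 0.75% transit = 8% → €6.36
Leather boots €286.58: apparel → 0% + 0.75% transit = 0.75% → €2.15
Acetaminophen (200 ct) €14.44: OTC medicine → 8.75% + 2% transit = 10.75% → €1.55
First-aid kit €38.48: OTC medicine → 8.75% + 2% transit = 10.75% → €4.14
Subtotal = €581.19; tax = €25.09; total due = €606.28

€606.28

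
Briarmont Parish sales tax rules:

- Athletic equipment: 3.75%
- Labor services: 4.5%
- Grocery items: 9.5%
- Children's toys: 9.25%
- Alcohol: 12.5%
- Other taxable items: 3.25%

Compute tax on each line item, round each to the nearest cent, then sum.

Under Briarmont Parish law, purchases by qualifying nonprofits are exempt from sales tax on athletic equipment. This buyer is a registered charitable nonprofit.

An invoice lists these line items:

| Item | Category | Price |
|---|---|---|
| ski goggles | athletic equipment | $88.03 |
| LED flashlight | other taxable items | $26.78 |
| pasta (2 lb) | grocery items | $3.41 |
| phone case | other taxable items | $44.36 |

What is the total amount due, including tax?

Ski goggles $88.03: athletic equipment, buyer-exempt → 0% → $0.00
LED flashlight $26.78: other taxable items → 3.25% → $0.87
Pasta (2 lb) $3.41: grocery items → 9.5% → $0.32
Phone case $44.36: other taxable items → 3.25% → $1.44
Subtotal = $162.58; tax = $2.63; total due = $165.21

$165.21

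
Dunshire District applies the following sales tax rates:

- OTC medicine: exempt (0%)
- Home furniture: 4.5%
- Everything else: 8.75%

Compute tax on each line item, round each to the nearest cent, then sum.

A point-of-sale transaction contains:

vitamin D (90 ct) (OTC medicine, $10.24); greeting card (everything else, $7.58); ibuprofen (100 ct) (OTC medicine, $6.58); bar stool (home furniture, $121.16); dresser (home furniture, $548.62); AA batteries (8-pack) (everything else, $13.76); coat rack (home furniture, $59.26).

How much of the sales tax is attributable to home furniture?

$32.81

Bar stool $121.16: home furniture → 4.5% → $5.45
Dresser $548.62: home furniture → 4.5% → $24.69
Coat rack $59.26: home furniture → 4.5% → $2.67
Tax on home furniture = $5.45 + $24.69 + $2.67 = $32.81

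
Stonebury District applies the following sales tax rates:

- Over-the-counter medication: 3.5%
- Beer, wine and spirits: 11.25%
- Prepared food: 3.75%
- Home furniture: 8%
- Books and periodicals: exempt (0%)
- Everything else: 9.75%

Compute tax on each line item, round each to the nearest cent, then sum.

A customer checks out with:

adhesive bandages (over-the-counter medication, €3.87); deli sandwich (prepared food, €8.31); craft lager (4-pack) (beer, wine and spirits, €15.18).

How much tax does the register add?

Adhesive bandages €3.87: over-the-counter medication → 3.5% → €0.14
Deli sandwich €8.31: prepared food → 3.75% → €0.31
Craft lager (4-pack) €15.18: beer, wine and spirits → 11.25% → €1.71
Total tax = €0.14 + €0.31 + €1.71 = €2.16

€2.16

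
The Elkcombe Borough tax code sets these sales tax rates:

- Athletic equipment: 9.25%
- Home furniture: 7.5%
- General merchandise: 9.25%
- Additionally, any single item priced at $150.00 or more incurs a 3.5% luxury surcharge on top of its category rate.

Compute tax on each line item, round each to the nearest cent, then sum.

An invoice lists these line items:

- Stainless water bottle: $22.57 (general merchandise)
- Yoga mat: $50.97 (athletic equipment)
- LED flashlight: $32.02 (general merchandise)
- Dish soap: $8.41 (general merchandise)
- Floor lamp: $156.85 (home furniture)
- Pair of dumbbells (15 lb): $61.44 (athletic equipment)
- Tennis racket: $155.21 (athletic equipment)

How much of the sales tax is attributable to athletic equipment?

Yoga mat $50.97: athletic equipment → 9.25% → $4.71
Pair of dumbbells (15 lb) $61.44: athletic equipment → 9.25% → $5.68
Tennis racket $155.21: athletic equipment → 9.25% + 3.5% surcharge = 12.75% → $19.79
Tax on athletic equipment = $4.71 + $5.68 + $19.79 = $30.18

$30.18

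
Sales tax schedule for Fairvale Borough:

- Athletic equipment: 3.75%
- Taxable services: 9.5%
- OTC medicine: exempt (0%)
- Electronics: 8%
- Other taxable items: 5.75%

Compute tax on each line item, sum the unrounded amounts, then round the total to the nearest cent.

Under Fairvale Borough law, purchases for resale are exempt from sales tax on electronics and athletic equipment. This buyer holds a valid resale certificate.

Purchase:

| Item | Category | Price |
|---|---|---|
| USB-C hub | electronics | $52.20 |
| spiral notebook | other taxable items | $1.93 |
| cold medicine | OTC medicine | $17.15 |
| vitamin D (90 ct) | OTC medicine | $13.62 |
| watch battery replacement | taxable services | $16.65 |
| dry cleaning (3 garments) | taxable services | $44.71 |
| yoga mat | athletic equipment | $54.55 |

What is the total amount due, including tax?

USB-C hub $52.20: electronics, buyer-exempt → 0% → $0.00
Spiral notebook $1.93: other taxable items → 5.75% → $0.110975
Cold medicine $17.15: OTC medicine → 0% → $0.00
Vitamin D (90 ct) $13.62: OTC medicine → 0% → $0.00
Watch battery replacement $16.65: taxable services → 9.5% → $1.58175
Dry cleaning (3 garments) $44.71: taxable services → 9.5% → $4.24745
Yoga mat $54.55: athletic equipment, buyer-exempt → 0% → $0.00
Subtotal = $200.81; unrounded tax = $5.940175 → $5.94; total due = $206.75

$206.75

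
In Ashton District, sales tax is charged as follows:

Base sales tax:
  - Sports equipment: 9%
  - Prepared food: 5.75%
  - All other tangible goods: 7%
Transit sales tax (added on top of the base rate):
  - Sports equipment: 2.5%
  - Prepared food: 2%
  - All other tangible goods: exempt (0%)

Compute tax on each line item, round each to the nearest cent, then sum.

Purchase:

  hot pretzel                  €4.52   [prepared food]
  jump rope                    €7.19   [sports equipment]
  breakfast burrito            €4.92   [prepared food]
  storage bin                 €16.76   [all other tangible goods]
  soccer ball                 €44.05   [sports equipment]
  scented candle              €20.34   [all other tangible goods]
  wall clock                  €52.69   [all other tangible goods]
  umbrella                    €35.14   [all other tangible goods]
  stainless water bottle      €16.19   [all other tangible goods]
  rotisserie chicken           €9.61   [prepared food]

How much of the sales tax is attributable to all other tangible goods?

Storage bin €16.76: all other tangible goods → 7% + 0% transit = 7% → €1.17
Scented candle €20.34: all other tangible goods → 7% + 0% transit = 7% → €1.42
Wall clock €52.69: all other tangible goods → 7% + 0% transit = 7% → €3.69
Umbrella €35.14: all other tangible goods → 7% + 0% transit = 7% → €2.46
Stainless water bottle €16.19: all other tangible goods → 7% + 0% transit = 7% → €1.13
Tax on all other tangible goods = €1.17 + €1.42 + €3.69 + €2.46 + €1.13 = €9.87

€9.87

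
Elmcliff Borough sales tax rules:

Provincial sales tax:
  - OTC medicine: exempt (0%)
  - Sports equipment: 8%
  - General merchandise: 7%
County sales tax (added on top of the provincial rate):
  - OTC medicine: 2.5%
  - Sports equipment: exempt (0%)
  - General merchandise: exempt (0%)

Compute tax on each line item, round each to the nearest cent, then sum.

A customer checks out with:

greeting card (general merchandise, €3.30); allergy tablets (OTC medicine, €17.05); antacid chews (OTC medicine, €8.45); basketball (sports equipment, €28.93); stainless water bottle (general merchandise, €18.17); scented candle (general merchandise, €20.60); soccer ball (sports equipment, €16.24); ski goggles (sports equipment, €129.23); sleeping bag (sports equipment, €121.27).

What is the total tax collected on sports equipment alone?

€23.65

Basketball €28.93: sports equipment → 8% + 0% county = 8% → €2.31
Soccer ball €16.24: sports equipment → 8% + 0% county = 8% → €1.30
Ski goggles €129.23: sports equipment → 8% + 0% county = 8% → €10.34
Sleeping bag €121.27: sports equipment → 8% + 0% county = 8% → €9.70
Tax on sports equipment = €2.31 + €1.30 + €10.34 + €9.70 = €23.65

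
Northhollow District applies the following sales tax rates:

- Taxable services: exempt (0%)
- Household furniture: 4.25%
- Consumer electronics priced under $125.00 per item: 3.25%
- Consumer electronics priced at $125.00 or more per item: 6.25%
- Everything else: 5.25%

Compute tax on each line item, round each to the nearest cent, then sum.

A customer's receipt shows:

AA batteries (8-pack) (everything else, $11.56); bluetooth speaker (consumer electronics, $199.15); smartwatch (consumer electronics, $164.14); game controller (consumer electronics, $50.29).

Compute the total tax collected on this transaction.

$24.95

AA batteries (8-pack) $11.56: everything else → 5.25% → $0.61
Bluetooth speaker $199.15: consumer electronics, $125.00 or more → 6.25% → $12.45
Smartwatch $164.14: consumer electronics, $125.00 or more → 6.25% → $10.26
Game controller $50.29: consumer electronics, under $125.00 → 3.25% → $1.63
Total tax = $0.61 + $12.45 + $10.26 + $1.63 = $24.95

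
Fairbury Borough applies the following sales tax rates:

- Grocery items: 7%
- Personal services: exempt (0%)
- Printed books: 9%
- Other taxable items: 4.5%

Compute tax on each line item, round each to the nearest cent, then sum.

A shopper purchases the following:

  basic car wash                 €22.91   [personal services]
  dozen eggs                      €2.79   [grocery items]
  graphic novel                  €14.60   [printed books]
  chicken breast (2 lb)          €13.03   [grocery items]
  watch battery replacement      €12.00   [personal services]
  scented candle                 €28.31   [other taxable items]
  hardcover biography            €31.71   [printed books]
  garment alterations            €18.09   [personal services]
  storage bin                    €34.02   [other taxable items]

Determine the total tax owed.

€8.07

Basic car wash €22.91: personal services → 0% → €0.00
Dozen eggs €2.79: grocery items → 7% → €0.20
Graphic novel €14.60: printed books → 9% → €1.31
Chicken breast (2 lb) €13.03: grocery items → 7% → €0.91
Watch battery replacement €12.00: personal services → 0% → €0.00
Scented candle €28.31: other taxable items → 4.5% → €1.27
Hardcover biography €31.71: printed books → 9% → €2.85
Garment alterations €18.09: personal services → 0% → €0.00
Storage bin €34.02: other taxable items → 4.5% → €1.53
Total tax = €0.20 + €1.31 + €0.91 + €1.27 + €2.85 + €1.53 = €8.07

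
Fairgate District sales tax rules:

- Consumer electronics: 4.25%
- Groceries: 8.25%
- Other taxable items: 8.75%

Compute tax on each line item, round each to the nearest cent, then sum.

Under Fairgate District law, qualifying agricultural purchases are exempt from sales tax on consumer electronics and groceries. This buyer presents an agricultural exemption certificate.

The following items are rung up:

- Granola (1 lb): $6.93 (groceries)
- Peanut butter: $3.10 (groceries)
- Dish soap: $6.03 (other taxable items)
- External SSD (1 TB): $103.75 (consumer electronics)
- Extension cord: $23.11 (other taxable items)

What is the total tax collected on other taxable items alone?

Dish soap $6.03: other taxable items → 8.75% → $0.53
Extension cord $23.11: other taxable items → 8.75% → $2.02
Tax on other taxable items = $0.53 + $2.02 = $2.55

$2.55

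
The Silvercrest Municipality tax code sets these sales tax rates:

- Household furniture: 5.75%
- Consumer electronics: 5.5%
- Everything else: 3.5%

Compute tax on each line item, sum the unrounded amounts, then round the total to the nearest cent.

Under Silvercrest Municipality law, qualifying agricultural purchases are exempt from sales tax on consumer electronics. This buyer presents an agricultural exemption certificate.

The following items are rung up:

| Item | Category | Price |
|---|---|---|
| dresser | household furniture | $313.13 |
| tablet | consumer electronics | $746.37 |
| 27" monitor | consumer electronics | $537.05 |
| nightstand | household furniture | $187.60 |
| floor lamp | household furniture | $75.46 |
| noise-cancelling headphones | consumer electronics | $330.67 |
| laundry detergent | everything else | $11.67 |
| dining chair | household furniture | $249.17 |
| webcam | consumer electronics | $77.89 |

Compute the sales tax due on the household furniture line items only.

$47.46

Dresser $313.13: household furniture → 5.75% → $18.004975
Nightstand $187.60: household furniture → 5.75% → $10.787
Floor lamp $75.46: household furniture → 5.75% → $4.33895
Dining chair $249.17: household furniture → 5.75% → $14.327275
Tax on household furniture: unrounded sum = $47.4582 → $47.46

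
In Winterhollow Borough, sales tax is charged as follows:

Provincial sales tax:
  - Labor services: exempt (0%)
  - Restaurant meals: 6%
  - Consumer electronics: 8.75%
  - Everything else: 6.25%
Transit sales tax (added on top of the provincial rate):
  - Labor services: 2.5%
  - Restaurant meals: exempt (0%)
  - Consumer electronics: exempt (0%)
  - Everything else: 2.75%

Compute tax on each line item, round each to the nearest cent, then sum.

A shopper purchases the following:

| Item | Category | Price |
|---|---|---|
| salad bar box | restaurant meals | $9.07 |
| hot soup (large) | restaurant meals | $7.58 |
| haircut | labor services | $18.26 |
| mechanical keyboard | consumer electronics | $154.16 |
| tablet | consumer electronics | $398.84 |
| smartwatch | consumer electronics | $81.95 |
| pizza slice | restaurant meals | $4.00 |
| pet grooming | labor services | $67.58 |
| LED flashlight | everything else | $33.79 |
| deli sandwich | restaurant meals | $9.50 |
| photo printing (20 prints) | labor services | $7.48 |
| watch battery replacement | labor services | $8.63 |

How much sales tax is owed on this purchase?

Salad bar box $9.07: restaurant meals → 6% + 0% transit = 6% → $0.54
Hot soup (large) $7.58: restaurant meals → 6% + 0% transit = 6% → $0.45
Haircut $18.26: labor services → 0% + 2.5% transit = 2.5% → $0.46
Mechanical keyboard $154.16: consumer electronics → 8.75% + 0% transit = 8.75% → $13.49
Tablet $398.84: consumer electronics → 8.75% + 0% transit = 8.75% → $34.90
Smartwatch $81.95: consumer electronics → 8.75% + 0% transit = 8.75% → $7.17
Pizza slice $4.00: restaurant meals → 6% + 0% transit = 6% → $0.24
Pet grooming $67.58: labor services → 0% + 2.5% transit = 2.5% → $1.69
LED flashlight $33.79: everything else → 6.25% + 2.75% transit = 9% → $3.04
Deli sandwich $9.50: restaurant meals → 6% + 0% transit = 6% → $0.57
Photo printing (20 prints) $7.48: labor services → 0% + 2.5% transit = 2.5% → $0.19
Watch battery replacement $8.63: labor services → 0% + 2.5% transit = 2.5% → $0.22
Total tax = $0.54 + $0.45 + $0.46 + $13.49 + $34.90 + $7.17 + $0.24 + $1.69 + $3.04 + $0.57 + $0.19 + $0.22 = $62.96

$62.96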